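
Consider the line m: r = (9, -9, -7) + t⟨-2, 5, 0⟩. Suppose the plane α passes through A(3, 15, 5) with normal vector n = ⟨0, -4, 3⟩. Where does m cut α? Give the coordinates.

(3, 6, -7)

α: n·r = n·A gives -4y + 3z = -45.
Substitute r = (9, -9, -7) + t(-2, 5, 0) into the plane: 15 + (-20)t = -45, so t = 3.
Intersection: (9, -9, -7) + 3·(-2, 5, 0) = (3, 6, -7).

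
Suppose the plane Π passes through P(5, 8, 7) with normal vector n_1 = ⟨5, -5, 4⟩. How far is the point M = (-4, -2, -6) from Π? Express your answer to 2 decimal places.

Π: n_1·r = n_1·P gives 5x - 5y + 4z = 13.
n·M − d = (5)·(-4) + (-5)·(-2) + (4)·(-6) − 13 = -47; |n| = √66.
Distance = |-47| / √66 = 47/√66 ≈ 5.79.

5.79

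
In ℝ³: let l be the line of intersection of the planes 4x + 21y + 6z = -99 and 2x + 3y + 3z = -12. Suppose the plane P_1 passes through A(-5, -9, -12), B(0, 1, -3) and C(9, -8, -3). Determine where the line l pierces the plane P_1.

(6, -5, -3)

Direction of l: (4, 21, 6) × (2, 3, 3) = (45, 0, -30).
A point on l: solving the two plane equations with x = 9 gives (9, -5, -5).
AB = (5, 10, 9), AC = (14, 1, 9); a normal to P_1 is AB × AC = (81, 81, -135).
Using A: P_1 has equation 81x + 81y - 135z = 486.
Substitute r = (9, -5, -5) + t(45, 0, -30) into the plane: 999 + 7695t = 486, so t = -1/15.
Intersection: (9, -5, -5) + (-1/15)·(45, 0, -30) = (6, -5, -3).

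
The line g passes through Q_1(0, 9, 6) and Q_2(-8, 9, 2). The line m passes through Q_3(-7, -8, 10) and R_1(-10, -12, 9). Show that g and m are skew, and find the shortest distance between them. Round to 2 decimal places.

A direction vector for g is Q_2 − Q_1 = (-8, 0, -4).
A direction vector for m is R_1 − Q_3 = (-3, -4, -1).
Common perpendicular direction n = (-8, 0, -4) × (-3, -4, -1) = (-16, 4, 32).
With w = (-7, -8, 10) − (0, 9, 6) = (-7, -17, 4), w · n = 172.
Since n ≠ 0 the lines are not parallel, and w · n = 172 ≠ 0 so they do not intersect; hence they are skew.
Distance = |w · n| / |n| = |172| / √1296 ≈ 4.78.

4.78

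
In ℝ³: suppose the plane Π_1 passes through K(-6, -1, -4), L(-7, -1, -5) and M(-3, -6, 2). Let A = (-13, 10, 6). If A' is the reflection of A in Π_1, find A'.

(7, -2, -14)

KL = (-1, 0, -1), KM = (3, -5, 6); a normal to Π_1 is KL × KM = (-5, 3, 5).
Using K: Π_1 has equation -5x + 3y + 5z = 7.
λ = (n·A − d)/|n|² = (125 − 7)/59 = 2.
Reflection = A − 2λn = (-13, 10, 6) − 4·(-5, 3, 5) = (7, -2, -14).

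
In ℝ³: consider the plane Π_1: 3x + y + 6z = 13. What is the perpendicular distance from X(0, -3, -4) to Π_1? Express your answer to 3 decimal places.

5.898

n·X − d = (3)·(0) + (1)·(-3) + (6)·(-4) − 13 = -40; |n| = √46.
Distance = |-40| / √46 = 40/√46 ≈ 5.898.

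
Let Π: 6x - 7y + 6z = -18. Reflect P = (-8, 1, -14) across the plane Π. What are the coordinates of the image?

λ = (n·P − d)/|n|² = (-139 − (-18))/121 = -1.
Reflection = P − 2λn = (-8, 1, -14) − (-2)·(6, -7, 6) = (4, -13, -2).

(4, -13, -2)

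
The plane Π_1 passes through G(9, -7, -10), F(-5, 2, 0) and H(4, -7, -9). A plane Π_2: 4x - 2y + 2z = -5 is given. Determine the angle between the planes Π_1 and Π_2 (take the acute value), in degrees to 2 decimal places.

GF = (-14, 9, 10), GH = (-5, 0, 1); a normal to Π_1 is GF × GH = (9, -36, 45).
Using G: Π_1 has equation 9x - 36y + 45z = -117.
cos θ = |n₁·n₂| / (|n₁||n₂|) = |198| / (√3402 · √24).
θ = arccos(0.69293) ≈ 46.14°.

46.14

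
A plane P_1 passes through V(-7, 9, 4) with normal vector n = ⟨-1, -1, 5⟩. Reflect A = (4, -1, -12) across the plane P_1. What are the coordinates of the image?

P_1: n·r = n·V gives -x - y + 5z = 18.
λ = (n·A − d)/|n|² = (-63 − 18)/27 = -3.
Reflection = A − 2λn = (4, -1, -12) − (-6)·(-1, -1, 5) = (-2, -7, 18).

(-2, -7, 18)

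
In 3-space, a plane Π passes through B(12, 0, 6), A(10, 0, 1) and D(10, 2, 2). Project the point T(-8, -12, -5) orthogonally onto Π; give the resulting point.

BA = (-2, 0, -5), BD = (-2, 2, -4); a normal to Π is BA × BD = (10, 2, -4).
Using B: Π has equation 10x + 2y - 4z = 96.
Foot = T − λn with λ = (n·T − d)/|n|² = (-84 − 96)/120 = -3/2.
Foot = (-8, -12, -5) − (-3/2)·(10, 2, -4) = (7, -9, -11).

(7, -9, -11)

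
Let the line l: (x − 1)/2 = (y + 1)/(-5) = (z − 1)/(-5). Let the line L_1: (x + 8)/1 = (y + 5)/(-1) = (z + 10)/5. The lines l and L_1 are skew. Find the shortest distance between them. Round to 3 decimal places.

8.820

l has direction (2, -5, -5) through (1, -1, 1).
L_1 has direction (1, -1, 5) through (-8, -5, -10).
Common perpendicular direction n = (2, -5, -5) × (1, -1, 5) = (-30, -15, 3).
With w = (-8, -5, -10) − (1, -1, 1) = (-9, -4, -11), w · n = 297.
Distance = |w · n| / |n| = |297| / √1134 ≈ 8.820.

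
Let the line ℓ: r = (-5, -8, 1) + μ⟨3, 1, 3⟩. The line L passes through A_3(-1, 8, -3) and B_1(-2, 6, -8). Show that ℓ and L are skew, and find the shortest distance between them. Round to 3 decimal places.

A direction vector for L is B_1 − A_3 = (-1, -2, -5).
Common perpendicular direction n = (3, 1, 3) × (-1, -2, -5) = (1, 12, -5).
With w = (-1, 8, -3) − (-5, -8, 1) = (4, 16, -4), w · n = 216.
Since n ≠ 0 the lines are not parallel, and w · n = 216 ≠ 0 so they do not intersect; hence they are skew.
Distance = |w · n| / |n| = |216| / √170 ≈ 16.566.

16.566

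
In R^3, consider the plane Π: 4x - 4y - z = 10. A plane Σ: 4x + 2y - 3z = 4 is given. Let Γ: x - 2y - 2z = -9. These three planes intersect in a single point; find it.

Solving the 3×3 linear system 4x - 4y - z = 10, 4x + 2y - 3z = 4, x - 2y - 2z = -9 (e.g. by elimination or Cramer's rule, determinant = -50) gives (5, 1, 6).

(5, 1, 6)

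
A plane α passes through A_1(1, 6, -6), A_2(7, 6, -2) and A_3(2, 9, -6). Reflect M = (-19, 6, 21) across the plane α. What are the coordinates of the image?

A_1A_2 = (6, 0, 4), A_1A_3 = (1, 3, 0); a normal to α is A_1A_2 × A_1A_3 = (-12, 4, 18).
Using A_1: α has equation -12x + 4y + 18z = -96.
λ = (n·M − d)/|n|² = (630 − (-96))/484 = 3/2.
Reflection = M − 2λn = (-19, 6, 21) − 3·(-12, 4, 18) = (17, -6, -33).

(17, -6, -33)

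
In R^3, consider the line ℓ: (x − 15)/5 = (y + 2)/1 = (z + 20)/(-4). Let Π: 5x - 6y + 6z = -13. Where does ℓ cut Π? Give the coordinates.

(-5, -6, -4)

ℓ has direction (5, 1, -4) through (15, -2, -20).
Substitute r = (15, -2, -20) + t(5, 1, -4) into the plane: -33 + (-5)t = -13, so t = -4.
Intersection: (15, -2, -20) + (-4)·(5, 1, -4) = (-5, -6, -4).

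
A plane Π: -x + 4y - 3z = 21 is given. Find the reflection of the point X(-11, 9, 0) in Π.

λ = (n·X − d)/|n|² = (47 − 21)/26 = 1.
Reflection = X − 2λn = (-11, 9, 0) − 2·(-1, 4, -3) = (-9, 1, 6).

(-9, 1, 6)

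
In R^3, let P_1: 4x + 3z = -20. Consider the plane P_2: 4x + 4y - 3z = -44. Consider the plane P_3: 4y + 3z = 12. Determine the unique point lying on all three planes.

Solving the 3×3 linear system 4x + 3z = -20, 4x + 4y - 3z = -44, 4y + 3z = 12 (e.g. by elimination or Cramer's rule, determinant = 144) gives (-8, 0, 4).

(-8, 0, 4)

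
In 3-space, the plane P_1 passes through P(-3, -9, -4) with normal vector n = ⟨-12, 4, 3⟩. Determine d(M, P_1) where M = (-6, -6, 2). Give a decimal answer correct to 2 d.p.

P_1: n·r = n·P gives -12x + 4y + 3z = -12.
n·M − d = (-12)·(-6) + (4)·(-6) + (3)·(2) − (-12) = 66; |n| = √169.
Distance = |66| / √169 = 66/√169 ≈ 5.08.

5.08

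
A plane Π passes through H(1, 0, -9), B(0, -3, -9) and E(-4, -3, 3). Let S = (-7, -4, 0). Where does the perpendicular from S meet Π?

(-4, -5, 1)

HB = (-1, -3, 0), HE = (-5, -3, 12); a normal to Π is HB × HE = (-36, 12, -12).
Using H: Π has equation -36x + 12y - 12z = 72.
Foot = S − λn with λ = (n·S − d)/|n|² = (204 − 72)/1584 = 1/12.
Foot = (-7, -4, 0) − (1/12)·(-36, 12, -12) = (-4, -5, 1).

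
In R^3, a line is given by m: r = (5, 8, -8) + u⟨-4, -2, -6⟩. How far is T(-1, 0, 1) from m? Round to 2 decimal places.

Taking (5, 8, -8) on m with direction v = (-4, -2, -6): w = T − (5, 8, -8) = (-6, -8, 9), and w × v = (66, -72, -20).
Distance = |w × v| / |v| = √9940 / √56 ≈ 13.32.

13.32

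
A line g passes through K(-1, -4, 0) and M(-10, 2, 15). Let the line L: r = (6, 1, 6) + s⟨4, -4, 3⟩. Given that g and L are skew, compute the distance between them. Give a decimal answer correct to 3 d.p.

8.965

A direction vector for g is M − K = (-9, 6, 15).
Common perpendicular direction n = (-9, 6, 15) × (4, -4, 3) = (78, 87, 12).
With w = (6, 1, 6) − (-1, -4, 0) = (7, 5, 6), w · n = 1053.
Distance = |w · n| / |n| = |1053| / √13797 ≈ 8.965.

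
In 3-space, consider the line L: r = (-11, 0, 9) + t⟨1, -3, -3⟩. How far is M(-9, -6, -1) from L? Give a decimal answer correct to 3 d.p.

Taking (-11, 0, 9) on L with direction v = (1, -3, -3): w = M − (-11, 0, 9) = (2, -6, -10), and w × v = (-12, -4, 0).
Distance = |w × v| / |v| = √160 / √19 ≈ 2.902.

2.902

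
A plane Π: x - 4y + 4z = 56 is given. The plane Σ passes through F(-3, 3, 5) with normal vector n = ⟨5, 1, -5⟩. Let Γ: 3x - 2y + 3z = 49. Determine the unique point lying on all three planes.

(4, -2, 11)

Σ: n·r = n·F gives 5x + y - 5z = -37.
Solving the 3×3 linear system x - 4y + 4z = 56, 5x + y - 5z = -37, 3x - 2y + 3z = 49 (e.g. by elimination or Cramer's rule, determinant = 61) gives (4, -2, 11).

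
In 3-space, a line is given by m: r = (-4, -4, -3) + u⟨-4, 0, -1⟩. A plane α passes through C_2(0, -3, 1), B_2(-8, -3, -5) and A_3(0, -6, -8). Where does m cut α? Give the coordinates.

C_2B_2 = (-8, 0, -6), C_2A_3 = (0, -3, -9); a normal to α is C_2B_2 × C_2A_3 = (-18, -72, 24).
Using C_2: α has equation -18x - 72y + 24z = 240.
Substitute r = (-4, -4, -3) + t(-4, 0, -1) into the plane: 288 + 48t = 240, so t = -1.
Intersection: (-4, -4, -3) + (-1)·(-4, 0, -1) = (0, -4, -2).

(0, -4, -2)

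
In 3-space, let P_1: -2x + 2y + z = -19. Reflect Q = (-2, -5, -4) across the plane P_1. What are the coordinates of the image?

λ = (n·Q − d)/|n|² = (-10 − (-19))/9 = 1.
Reflection = Q − 2λn = (-2, -5, -4) − 2·(-2, 2, 1) = (2, -9, -6).

(2, -9, -6)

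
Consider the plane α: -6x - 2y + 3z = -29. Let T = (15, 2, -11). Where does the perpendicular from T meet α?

Foot = T − λn with λ = (n·T − d)/|n|² = (-127 − (-29))/49 = -2.
Foot = (15, 2, -11) − (-2)·(-6, -2, 3) = (3, -2, -5).

(3, -2, -5)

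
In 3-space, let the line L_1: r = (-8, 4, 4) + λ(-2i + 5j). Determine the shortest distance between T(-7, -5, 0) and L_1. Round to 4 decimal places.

4.6720

Taking (-8, 4, 4) on L_1 with direction v = (-2, 5, 0): w = T − (-8, 4, 4) = (1, -9, -4), and w × v = (20, 8, -13).
Distance = |w × v| / |v| = √633 / √29 ≈ 4.6720.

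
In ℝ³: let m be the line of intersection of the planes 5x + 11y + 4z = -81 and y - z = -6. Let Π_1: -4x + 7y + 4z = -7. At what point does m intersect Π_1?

Direction of m: (5, 11, 4) × (0, 1, -1) = (-15, 5, 5).
A point on m: solving the two plane equations with x = 3 gives (3, -8, -2).
Substitute r = (3, -8, -2) + t(-15, 5, 5) into the plane: -76 + 115t = -7, so t = 3/5.
Intersection: (3, -8, -2) + (3/5)·(-15, 5, 5) = (-6, -5, 1).

(-6, -5, 1)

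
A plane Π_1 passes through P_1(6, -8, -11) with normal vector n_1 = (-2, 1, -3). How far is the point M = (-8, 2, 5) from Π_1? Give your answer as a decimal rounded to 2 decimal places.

Π_1: n_1·r = n_1·P_1 gives -2x + y - 3z = 13.
n·M − d = (-2)·(-8) + (1)·(2) + (-3)·(5) − 13 = -10; |n| = √14.
Distance = |-10| / √14 = 10/√14 ≈ 2.67.

2.67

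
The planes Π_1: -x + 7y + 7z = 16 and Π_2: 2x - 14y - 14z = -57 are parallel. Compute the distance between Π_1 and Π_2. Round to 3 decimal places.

Rescale Π_2 by 1/(-2): -x + 7y + 7z = 57/2. Then distance = |16 − (57/2)| / √99 ≈ 1.256.

1.256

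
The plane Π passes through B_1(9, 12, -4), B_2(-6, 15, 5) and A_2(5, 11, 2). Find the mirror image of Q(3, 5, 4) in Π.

(7, 13, 8)

B_1B_2 = (-15, 3, 9), B_1A_2 = (-4, -1, 6); a normal to Π is B_1B_2 × B_1A_2 = (27, 54, 27).
Using B_1: Π has equation 27x + 54y + 27z = 783.
λ = (n·Q − d)/|n|² = (459 − 783)/4374 = -2/27.
Reflection = Q − 2λn = (3, 5, 4) − (-4/27)·(27, 54, 27) = (7, 13, 8).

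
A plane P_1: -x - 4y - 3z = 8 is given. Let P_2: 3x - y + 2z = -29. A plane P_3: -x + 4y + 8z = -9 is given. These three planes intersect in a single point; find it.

(-7, 2, -3)

Solving the 3×3 linear system -x - 4y - 3z = 8, 3x - y + 2z = -29, -x + 4y + 8z = -9 (e.g. by elimination or Cramer's rule, determinant = 87) gives (-7, 2, -3).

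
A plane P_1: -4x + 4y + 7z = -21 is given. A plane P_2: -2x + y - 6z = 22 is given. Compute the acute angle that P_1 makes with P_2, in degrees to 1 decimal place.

58.6

cos θ = |n₁·n₂| / (|n₁||n₂|) = |-30| / (√81 · √41).
θ = arccos(0.52058) ≈ 58.6°.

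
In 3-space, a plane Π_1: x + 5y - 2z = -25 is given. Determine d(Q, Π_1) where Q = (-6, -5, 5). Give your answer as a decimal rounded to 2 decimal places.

n·Q − d = (1)·(-6) + (5)·(-5) + (-2)·(5) − (-25) = -16; |n| = √30.
Distance = |-16| / √30 = 16/√30 ≈ 2.92.

2.92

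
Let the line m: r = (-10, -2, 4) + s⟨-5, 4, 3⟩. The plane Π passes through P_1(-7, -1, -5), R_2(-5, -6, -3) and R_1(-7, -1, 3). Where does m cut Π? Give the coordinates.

P_1R_2 = (2, -5, 2), P_1R_1 = (0, 0, 8); a normal to Π is P_1R_2 × P_1R_1 = (-40, -16, 0).
Using P_1: Π has equation -40x - 16y = 296.
Substitute r = (-10, -2, 4) + t(-5, 4, 3) into the plane: 432 + 136t = 296, so t = -1.
Intersection: (-10, -2, 4) + (-1)·(-5, 4, 3) = (-5, -6, 1).

(-5, -6, 1)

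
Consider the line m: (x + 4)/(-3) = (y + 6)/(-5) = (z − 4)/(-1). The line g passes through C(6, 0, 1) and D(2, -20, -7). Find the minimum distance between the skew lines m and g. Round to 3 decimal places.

m has direction (-3, -5, -1) through (-4, -6, 4).
A direction vector for g is D − C = (-4, -20, -8).
Common perpendicular direction n = (-3, -5, -1) × (-4, -20, -8) = (20, -20, 40).
With w = (6, 0, 1) − (-4, -6, 4) = (10, 6, -3), w · n = -40.
Distance = |w · n| / |n| = |-40| / √2400 ≈ 0.816.

0.816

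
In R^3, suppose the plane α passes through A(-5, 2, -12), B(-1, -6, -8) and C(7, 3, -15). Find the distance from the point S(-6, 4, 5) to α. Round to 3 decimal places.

AB = (4, -8, 4), AC = (12, 1, -3); a normal to α is AB × AC = (20, 60, 100).
Using A: α has equation 20x + 60y + 100z = -1180.
n·S − d = (20)·(-6) + (60)·(4) + (100)·(5) − (-1180) = 1800; |n| = √14000.
Distance = |1800| / √14000 = 1800/√14000 ≈ 15.213.

15.213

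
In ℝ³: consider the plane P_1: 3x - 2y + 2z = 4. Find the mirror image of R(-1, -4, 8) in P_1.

(-7, 0, 4)

λ = (n·R − d)/|n|² = (21 − 4)/17 = 1.
Reflection = R − 2λn = (-1, -4, 8) − 2·(3, -2, 2) = (-7, 0, 4).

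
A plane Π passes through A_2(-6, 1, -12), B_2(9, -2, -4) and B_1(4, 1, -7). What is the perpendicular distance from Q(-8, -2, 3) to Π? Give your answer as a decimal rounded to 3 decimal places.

A_2B_2 = (15, -3, 8), A_2B_1 = (10, 0, 5); a normal to Π is A_2B_2 × A_2B_1 = (-15, 5, 30).
Using A_2: Π has equation -15x + 5y + 30z = -265.
n·Q − d = (-15)·(-8) + (5)·(-2) + (30)·(3) − (-265) = 465; |n| = √1150.
Distance = |465| / √1150 = 465/√1150 ≈ 13.712.

13.712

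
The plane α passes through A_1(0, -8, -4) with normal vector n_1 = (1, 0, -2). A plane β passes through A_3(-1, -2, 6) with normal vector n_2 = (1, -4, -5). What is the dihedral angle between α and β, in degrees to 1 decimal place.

40.6

α: n_1·r = n_1·A_1 gives x - 2z = 8.
β: n_2·r = n_2·A_3 gives x - 4y - 5z = -23.
cos θ = |n₁·n₂| / (|n₁||n₂|) = |11| / (√5 · √42).
θ = arccos(0.75907) ≈ 40.6°.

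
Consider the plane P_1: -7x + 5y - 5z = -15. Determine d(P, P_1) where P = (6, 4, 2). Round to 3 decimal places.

1.709

n·P − d = (-7)·(6) + (5)·(4) + (-5)·(2) − (-15) = -17; |n| = √99.
Distance = |-17| / √99 = 17/√99 ≈ 1.709.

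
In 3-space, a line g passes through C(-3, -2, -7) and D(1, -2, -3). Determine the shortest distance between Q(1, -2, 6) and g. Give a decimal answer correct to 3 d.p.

6.364

A direction vector for g is D − C = (4, 0, 4).
Taking (-3, -2, -7) on g with direction v = (4, 0, 4): w = Q − (-3, -2, -7) = (4, 0, 13), and w × v = (0, 36, 0).
Distance = |w × v| / |v| = √1296 / √32 ≈ 6.364.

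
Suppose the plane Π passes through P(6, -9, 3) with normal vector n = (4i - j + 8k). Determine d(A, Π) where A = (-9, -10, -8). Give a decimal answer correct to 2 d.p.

Π: n·r = n·P gives 4x - y + 8z = 57.
n·A − d = (4)·(-9) + (-1)·(-10) + (8)·(-8) − 57 = -147; |n| = √81.
Distance = |-147| / √81 = 147/√81 ≈ 16.33.

16.33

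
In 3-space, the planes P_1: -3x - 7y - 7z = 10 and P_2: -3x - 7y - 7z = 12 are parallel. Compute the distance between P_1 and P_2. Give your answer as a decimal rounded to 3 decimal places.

Same normal n = (-3, -7, -7) with |n| = √107; distance = |10 − 12| / |n| = 2/√107 ≈ 0.193.

0.193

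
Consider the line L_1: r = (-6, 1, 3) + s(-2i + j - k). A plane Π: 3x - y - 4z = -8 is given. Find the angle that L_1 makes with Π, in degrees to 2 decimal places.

13.90

sin θ = |n·v| / (|n||v|) = |-3| / (√26 · √6) = 0.24019.
θ ≈ 13.90°.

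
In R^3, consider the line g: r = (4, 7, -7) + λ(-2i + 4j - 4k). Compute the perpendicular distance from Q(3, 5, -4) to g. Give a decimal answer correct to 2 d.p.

Taking (4, 7, -7) on g with direction v = (-2, 4, -4): w = Q − (4, 7, -7) = (-1, -2, 3), and w × v = (-4, -10, -8).
Distance = |w × v| / |v| = √180 / √36 ≈ 2.24.

2.24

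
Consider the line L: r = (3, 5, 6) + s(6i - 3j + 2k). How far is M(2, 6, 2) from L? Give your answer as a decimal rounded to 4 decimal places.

3.4788

Taking (3, 5, 6) on L with direction v = (6, -3, 2): w = M − (3, 5, 6) = (-1, 1, -4), and w × v = (-10, -22, -3).
Distance = |w × v| / |v| = √593 / √49 ≈ 3.4788.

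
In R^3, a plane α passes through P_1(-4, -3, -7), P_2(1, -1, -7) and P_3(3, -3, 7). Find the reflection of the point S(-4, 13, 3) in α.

P_1P_2 = (5, 2, 0), P_1P_3 = (7, 0, 14); a normal to α is P_1P_2 × P_1P_3 = (28, -70, -14).
Using P_1: α has equation 28x - 70y - 14z = 196.
λ = (n·S − d)/|n|² = (-1064 − 196)/5880 = -3/14.
Reflection = S − 2λn = (-4, 13, 3) − (-3/7)·(28, -70, -14) = (8, -17, -3).

(8, -17, -3)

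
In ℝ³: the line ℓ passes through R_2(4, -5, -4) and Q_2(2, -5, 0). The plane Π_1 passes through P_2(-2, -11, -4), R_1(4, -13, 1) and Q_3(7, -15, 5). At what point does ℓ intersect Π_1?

A direction vector for ℓ is Q_2 − R_2 = (-2, 0, 4).
P_2R_1 = (6, -2, 5), P_2Q_3 = (9, -4, 9); a normal to Π_1 is P_2R_1 × P_2Q_3 = (2, -9, -6).
Using P_2: Π_1 has equation 2x - 9y - 6z = 119.
Substitute r = (4, -5, -4) + t(-2, 0, 4) into the plane: 77 + (-28)t = 119, so t = -3/2.
Intersection: (4, -5, -4) + (-3/2)·(-2, 0, 4) = (7, -5, -10).

(7, -5, -10)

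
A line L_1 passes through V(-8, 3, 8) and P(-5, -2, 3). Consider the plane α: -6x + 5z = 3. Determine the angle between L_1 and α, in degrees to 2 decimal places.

45.79

A direction vector for L_1 is P − V = (3, -5, -5).
sin θ = |n·v| / (|n||v|) = |-43| / (√61 · √59) = 0.71677.
θ ≈ 45.79°.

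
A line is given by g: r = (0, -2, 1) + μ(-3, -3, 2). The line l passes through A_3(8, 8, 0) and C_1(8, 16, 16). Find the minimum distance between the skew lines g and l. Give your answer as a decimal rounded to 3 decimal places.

A direction vector for l is C_1 − A_3 = (0, 8, 16).
Common perpendicular direction n = (-3, -3, 2) × (0, 8, 16) = (-64, 48, -24).
With w = (8, 8, 0) − (0, -2, 1) = (8, 10, -1), w · n = -8.
Distance = |w · n| / |n| = |-8| / √6976 ≈ 0.096.

0.096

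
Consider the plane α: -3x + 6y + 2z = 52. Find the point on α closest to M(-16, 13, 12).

(-10, 1, 8)

Foot = M − λn with λ = (n·M − d)/|n|² = (150 − 52)/49 = 2.
Foot = (-16, 13, 12) − 2·(-3, 6, 2) = (-10, 1, 8).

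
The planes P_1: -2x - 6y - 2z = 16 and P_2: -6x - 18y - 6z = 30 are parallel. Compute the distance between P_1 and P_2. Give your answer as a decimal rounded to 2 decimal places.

Rescale P_2 by 1/3: -2x - 6y - 2z = 10. Then distance = |16 − 10| / √44 ≈ 0.90.

0.90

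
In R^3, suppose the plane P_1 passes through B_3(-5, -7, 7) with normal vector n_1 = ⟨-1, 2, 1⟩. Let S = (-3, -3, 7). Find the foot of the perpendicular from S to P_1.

(-2, -5, 6)

P_1: n_1·r = n_1·B_3 gives -x + 2y + z = -2.
Foot = S − λn with λ = (n·S − d)/|n|² = (4 − (-2))/6 = 1.
Foot = (-3, -3, 7) − 1·(-1, 2, 1) = (-2, -5, 6).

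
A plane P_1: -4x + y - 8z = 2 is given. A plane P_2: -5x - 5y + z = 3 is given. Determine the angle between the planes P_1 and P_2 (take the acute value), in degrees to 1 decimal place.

83.7

cos θ = |n₁·n₂| / (|n₁||n₂|) = |7| / (√81 · √51).
θ = arccos(0.10891) ≈ 83.7°.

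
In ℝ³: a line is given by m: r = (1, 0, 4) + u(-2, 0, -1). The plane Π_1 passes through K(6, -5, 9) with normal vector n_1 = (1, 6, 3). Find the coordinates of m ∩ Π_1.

Π_1: n_1·r = n_1·K gives x + 6y + 3z = 3.
Substitute r = (1, 0, 4) + t(-2, 0, -1) into the plane: 13 + (-5)t = 3, so t = 2.
Intersection: (1, 0, 4) + 2·(-2, 0, -1) = (-3, 0, 2).

(-3, 0, 2)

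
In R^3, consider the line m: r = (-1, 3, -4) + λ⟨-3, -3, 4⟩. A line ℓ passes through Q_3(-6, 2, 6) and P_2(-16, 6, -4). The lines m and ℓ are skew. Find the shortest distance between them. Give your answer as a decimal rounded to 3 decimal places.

A direction vector for ℓ is P_2 − Q_3 = (-10, 4, -10).
Common perpendicular direction n = (-3, -3, 4) × (-10, 4, -10) = (14, -70, -42).
With w = (-6, 2, 6) − (-1, 3, -4) = (-5, -1, 10), w · n = -420.
Distance = |w · n| / |n| = |-420| / √6860 ≈ 5.071.

5.071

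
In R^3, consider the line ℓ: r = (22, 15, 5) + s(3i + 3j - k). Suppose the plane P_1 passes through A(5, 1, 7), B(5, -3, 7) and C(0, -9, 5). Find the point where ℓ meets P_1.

(10, 3, 9)

AB = (0, -4, 0), AC = (-5, -10, -2); a normal to P_1 is AB × AC = (8, 0, -20).
Using A: P_1 has equation 8x - 20z = -100.
Substitute r = (22, 15, 5) + t(3, 3, -1) into the plane: 76 + 44t = -100, so t = -4.
Intersection: (22, 15, 5) + (-4)·(3, 3, -1) = (10, 3, 9).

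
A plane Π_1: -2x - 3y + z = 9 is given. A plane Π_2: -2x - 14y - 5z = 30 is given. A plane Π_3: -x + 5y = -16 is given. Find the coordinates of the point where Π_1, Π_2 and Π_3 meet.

(1, -3, 2)

Solving the 3×3 linear system -2x - 3y + z = 9, -2x - 14y - 5z = 30, -x + 5y = -16 (e.g. by elimination or Cramer's rule, determinant = -89) gives (1, -3, 2).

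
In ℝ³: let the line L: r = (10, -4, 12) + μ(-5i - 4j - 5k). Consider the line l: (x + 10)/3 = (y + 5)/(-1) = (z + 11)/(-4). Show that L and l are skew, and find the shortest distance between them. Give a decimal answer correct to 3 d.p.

l has direction (3, -1, -4) through (-10, -5, -11).
Common perpendicular direction n = (-5, -4, -5) × (3, -1, -4) = (11, -35, 17).
With w = (-10, -5, -11) − (10, -4, 12) = (-20, -1, -23), w · n = -576.
Since n ≠ 0 the lines are not parallel, and w · n = -576 ≠ 0 so they do not intersect; hence they are skew.
Distance = |w · n| / |n| = |-576| / √1635 ≈ 14.245.

14.245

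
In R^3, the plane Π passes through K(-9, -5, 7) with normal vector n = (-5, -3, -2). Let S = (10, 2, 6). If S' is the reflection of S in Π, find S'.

(-20, -16, -6)

Π: n·r = n·K gives -5x - 3y - 2z = 46.
λ = (n·S − d)/|n|² = (-68 − 46)/38 = -3.
Reflection = S − 2λn = (10, 2, 6) − (-6)·(-5, -3, -2) = (-20, -16, -6).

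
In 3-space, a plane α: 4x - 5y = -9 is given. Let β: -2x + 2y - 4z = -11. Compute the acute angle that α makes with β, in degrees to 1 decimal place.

cos θ = |n₁·n₂| / (|n₁||n₂|) = |-18| / (√41 · √24).
θ = arccos(0.57382) ≈ 55.0°.

55.0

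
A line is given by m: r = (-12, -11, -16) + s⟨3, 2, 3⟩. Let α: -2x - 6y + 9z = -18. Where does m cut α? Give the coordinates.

Substitute r = (-12, -11, -16) + t(3, 2, 3) into the plane: -54 + 9t = -18, so t = 4.
Intersection: (-12, -11, -16) + 4·(3, 2, 3) = (0, -3, -4).

(0, -3, -4)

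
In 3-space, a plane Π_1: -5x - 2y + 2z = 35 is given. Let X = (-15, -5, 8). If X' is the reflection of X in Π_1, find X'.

λ = (n·X − d)/|n|² = (101 − 35)/33 = 2.
Reflection = X − 2λn = (-15, -5, 8) − 4·(-5, -2, 2) = (5, 3, 0).

(5, 3, 0)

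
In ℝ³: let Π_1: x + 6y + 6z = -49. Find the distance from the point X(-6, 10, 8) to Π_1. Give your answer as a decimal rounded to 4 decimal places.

17.6732

n·X − d = (1)·(-6) + (6)·(10) + (6)·(8) − (-49) = 151; |n| = √73.
Distance = |151| / √73 = 151/√73 ≈ 17.6732.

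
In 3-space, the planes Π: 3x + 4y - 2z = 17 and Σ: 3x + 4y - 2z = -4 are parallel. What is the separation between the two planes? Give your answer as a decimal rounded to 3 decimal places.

Same normal n = (3, 4, -2) with |n| = √29; distance = |17 − (-4)| / |n| = 21/√29 ≈ 3.900.

3.900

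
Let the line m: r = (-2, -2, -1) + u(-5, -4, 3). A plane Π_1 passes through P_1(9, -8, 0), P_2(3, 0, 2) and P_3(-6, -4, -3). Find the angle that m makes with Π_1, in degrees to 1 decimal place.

P_1P_2 = (-6, 8, 2), P_1P_3 = (-15, 4, -3); a normal to Π_1 is P_1P_2 × P_1P_3 = (-32, -48, 96).
Using P_1: Π_1 has equation -32x - 48y + 96z = 96.
sin θ = |n·v| / (|n||v|) = |640| / (√12544 · √50) = 0.80812.
θ ≈ 53.9°.

53.9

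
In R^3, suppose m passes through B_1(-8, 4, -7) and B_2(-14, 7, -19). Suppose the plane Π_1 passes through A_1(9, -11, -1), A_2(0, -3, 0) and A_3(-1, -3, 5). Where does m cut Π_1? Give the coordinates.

A direction vector for m is B_2 − B_1 = (-6, 3, -12).
A_1A_2 = (-9, 8, 1), A_1A_3 = (-10, 8, 6); a normal to Π_1 is A_1A_2 × A_1A_3 = (40, 44, 8).
Using A_1: Π_1 has equation 40x + 44y + 8z = -132.
Substitute r = (-8, 4, -7) + t(-6, 3, -12) into the plane: -200 + (-204)t = -132, so t = -1/3.
Intersection: (-8, 4, -7) + (-1/3)·(-6, 3, -12) = (-6, 3, -3).

(-6, 3, -3)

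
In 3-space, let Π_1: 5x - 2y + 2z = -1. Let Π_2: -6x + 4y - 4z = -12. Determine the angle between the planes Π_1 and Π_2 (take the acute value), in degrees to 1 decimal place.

cos θ = |n₁·n₂| / (|n₁||n₂|) = |-46| / (√33 · √68).
θ = arccos(0.97106) ≈ 13.8°.

13.8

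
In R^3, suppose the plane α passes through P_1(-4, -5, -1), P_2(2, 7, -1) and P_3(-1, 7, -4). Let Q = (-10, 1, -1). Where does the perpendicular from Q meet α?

P_1P_2 = (6, 12, 0), P_1P_3 = (3, 12, -3); a normal to α is P_1P_2 × P_1P_3 = (-36, 18, 36).
Using P_1: α has equation -36x + 18y + 36z = 18.
Foot = Q − λn with λ = (n·Q − d)/|n|² = (342 − 18)/2916 = 1/9.
Foot = (-10, 1, -1) − (1/9)·(-36, 18, 36) = (-6, -1, -5).

(-6, -1, -5)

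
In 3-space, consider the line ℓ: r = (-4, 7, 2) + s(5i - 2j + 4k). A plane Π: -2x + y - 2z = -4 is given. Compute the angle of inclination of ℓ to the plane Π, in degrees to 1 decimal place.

sin θ = |n·v| / (|n||v|) = |-20| / (√9 · √45) = 0.99381.
θ ≈ 83.6°.

83.6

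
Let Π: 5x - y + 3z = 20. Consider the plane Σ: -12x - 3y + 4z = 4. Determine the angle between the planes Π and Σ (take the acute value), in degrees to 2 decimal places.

cos θ = |n₁·n₂| / (|n₁||n₂|) = |-45| / (√35 · √169).
θ = arccos(0.58511) ≈ 54.19°.

54.19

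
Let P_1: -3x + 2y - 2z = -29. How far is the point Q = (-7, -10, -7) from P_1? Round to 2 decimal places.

10.67

n·Q − d = (-3)·(-7) + (2)·(-10) + (-2)·(-7) − (-29) = 44; |n| = √17.
Distance = |44| / √17 = 44/√17 ≈ 10.67.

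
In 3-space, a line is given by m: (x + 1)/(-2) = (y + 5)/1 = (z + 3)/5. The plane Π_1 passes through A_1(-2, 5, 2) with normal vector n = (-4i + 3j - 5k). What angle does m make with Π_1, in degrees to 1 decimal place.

21.2

m has direction (-2, 1, 5) through (-1, -5, -3).
Π_1: n·r = n·A_1 gives -4x + 3y - 5z = 13.
sin θ = |n·v| / (|n||v|) = |-14| / (√50 · √30) = 0.36148.
θ ≈ 21.2°.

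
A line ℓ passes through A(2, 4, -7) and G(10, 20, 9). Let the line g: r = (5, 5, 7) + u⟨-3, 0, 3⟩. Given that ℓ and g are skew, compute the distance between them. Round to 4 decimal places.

A direction vector for ℓ is G − A = (8, 16, 16).
Common perpendicular direction n = (8, 16, 16) × (-3, 0, 3) = (48, -72, 48).
With w = (5, 5, 7) − (2, 4, -7) = (3, 1, 14), w · n = 744.
Distance = |w · n| / |n| = |744| / √9792 ≈ 7.5186.

7.5186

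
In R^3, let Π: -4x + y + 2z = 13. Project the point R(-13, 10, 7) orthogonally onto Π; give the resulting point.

Foot = R − λn with λ = (n·R − d)/|n|² = (76 − 13)/21 = 3.
Foot = (-13, 10, 7) − 3·(-4, 1, 2) = (-1, 7, 1).

(-1, 7, 1)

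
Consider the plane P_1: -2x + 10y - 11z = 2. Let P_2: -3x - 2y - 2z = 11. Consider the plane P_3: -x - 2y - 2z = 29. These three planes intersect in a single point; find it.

Solving the 3×3 linear system -2x + 10y - 11z = 2, -3x - 2y - 2z = 11, -x - 2y - 2z = 29 (e.g. by elimination or Cramer's rule, determinant = -84) gives (9, -9, -10).

(9, -9, -10)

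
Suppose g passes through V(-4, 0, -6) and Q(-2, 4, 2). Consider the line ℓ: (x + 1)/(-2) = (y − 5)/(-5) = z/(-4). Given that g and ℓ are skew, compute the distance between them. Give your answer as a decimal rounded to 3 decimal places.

A direction vector for g is Q − V = (2, 4, 8).
ℓ has direction (-2, -5, -4) through (-1, 5, 0).
Common perpendicular direction n = (2, 4, 8) × (-2, -5, -4) = (24, -8, -2).
With w = (-1, 5, 0) − (-4, 0, -6) = (3, 5, 6), w · n = 20.
Distance = |w · n| / |n| = |20| / √644 ≈ 0.788.

0.788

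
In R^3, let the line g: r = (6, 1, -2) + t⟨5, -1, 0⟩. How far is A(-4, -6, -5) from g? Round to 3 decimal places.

Taking (6, 1, -2) on g with direction v = (5, -1, 0): w = A − (6, 1, -2) = (-10, -7, -3), and w × v = (-3, -15, 45).
Distance = |w × v| / |v| = √2259 / √26 ≈ 9.321.

9.321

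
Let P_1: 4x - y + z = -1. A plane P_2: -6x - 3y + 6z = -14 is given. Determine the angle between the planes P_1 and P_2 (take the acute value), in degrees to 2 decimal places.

66.87

cos θ = |n₁·n₂| / (|n₁||n₂|) = |-15| / (√18 · √81).
θ = arccos(0.39284) ≈ 66.87°.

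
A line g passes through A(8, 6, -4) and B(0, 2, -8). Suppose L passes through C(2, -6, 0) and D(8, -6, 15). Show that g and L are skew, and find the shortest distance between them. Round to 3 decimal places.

A direction vector for g is B − A = (-8, -4, -4).
A direction vector for L is D − C = (6, 0, 15).
Common perpendicular direction n = (-8, -4, -4) × (6, 0, 15) = (-60, 96, 24).
With w = (2, -6, 0) − (8, 6, -4) = (-6, -12, 4), w · n = -696.
Since n ≠ 0 the lines are not parallel, and w · n = -696 ≠ 0 so they do not intersect; hence they are skew.
Distance = |w · n| / |n| = |-696| / √13392 ≈ 6.014.

6.014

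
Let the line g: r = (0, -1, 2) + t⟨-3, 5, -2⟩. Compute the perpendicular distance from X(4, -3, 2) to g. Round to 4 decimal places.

2.6950

Taking (0, -1, 2) on g with direction v = (-3, 5, -2): w = X − (0, -1, 2) = (4, -2, 0), and w × v = (4, 8, 14).
Distance = |w × v| / |v| = √276 / √38 ≈ 2.6950.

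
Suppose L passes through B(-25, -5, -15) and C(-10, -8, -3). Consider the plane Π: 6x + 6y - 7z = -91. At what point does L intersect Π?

(-5, -9, 1)

A direction vector for L is C − B = (15, -3, 12).
Substitute r = (-25, -5, -15) + t(15, -3, 12) into the plane: -75 + (-12)t = -91, so t = 4/3.
Intersection: (-25, -5, -15) + (4/3)·(15, -3, 12) = (-5, -9, 1).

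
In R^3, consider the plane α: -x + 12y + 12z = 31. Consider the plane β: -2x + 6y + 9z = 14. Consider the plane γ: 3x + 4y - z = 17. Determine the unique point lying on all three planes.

Solving the 3×3 linear system -x + 12y + 12z = 31, -2x + 6y + 9z = 14, 3x + 4y - z = 17 (e.g. by elimination or Cramer's rule, determinant = 30) gives (5, 1, 2).

(5, 1, 2)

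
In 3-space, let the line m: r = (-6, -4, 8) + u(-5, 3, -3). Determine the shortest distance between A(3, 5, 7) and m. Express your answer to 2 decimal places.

Taking (-6, -4, 8) on m with direction v = (-5, 3, -3): w = A − (-6, -4, 8) = (9, 9, -1), and w × v = (-24, 32, 72).
Distance = |w × v| / |v| = √6784 / √43 ≈ 12.56.

12.56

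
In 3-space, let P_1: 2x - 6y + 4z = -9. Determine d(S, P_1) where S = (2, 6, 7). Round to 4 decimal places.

0.6682

n·S − d = (2)·(2) + (-6)·(6) + (4)·(7) − (-9) = 5; |n| = √56.
Distance = |5| / √56 = 5/√56 ≈ 0.6682.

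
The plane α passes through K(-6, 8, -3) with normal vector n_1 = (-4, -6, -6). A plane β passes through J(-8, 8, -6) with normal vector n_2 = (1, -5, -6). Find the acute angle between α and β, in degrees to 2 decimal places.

32.93

α: n_1·r = n_1·K gives -4x - 6y - 6z = -6.
β: n_2·r = n_2·J gives x - 5y - 6z = -12.
cos θ = |n₁·n₂| / (|n₁||n₂|) = |62| / (√88 · √62).
θ = arccos(0.83937) ≈ 32.93°.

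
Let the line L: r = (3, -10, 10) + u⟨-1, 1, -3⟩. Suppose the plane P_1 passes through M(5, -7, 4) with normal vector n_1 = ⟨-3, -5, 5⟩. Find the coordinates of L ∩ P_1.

P_1: n_1·r = n_1·M gives -3x - 5y + 5z = 40.
Substitute r = (3, -10, 10) + t(-1, 1, -3) into the plane: 91 + (-17)t = 40, so t = 3.
Intersection: (3, -10, 10) + 3·(-1, 1, -3) = (0, -7, 1).

(0, -7, 1)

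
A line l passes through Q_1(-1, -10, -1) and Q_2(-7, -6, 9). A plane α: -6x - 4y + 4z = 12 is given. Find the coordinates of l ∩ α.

(2, -12, -6)

A direction vector for l is Q_2 − Q_1 = (-6, 4, 10).
Substitute r = (-1, -10, -1) + t(-6, 4, 10) into the plane: 42 + 60t = 12, so t = -1/2.
Intersection: (-1, -10, -1) + (-1/2)·(-6, 4, 10) = (2, -12, -6).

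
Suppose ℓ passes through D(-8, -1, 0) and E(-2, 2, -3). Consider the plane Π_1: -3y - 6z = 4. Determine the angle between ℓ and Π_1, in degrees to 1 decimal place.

10.5

A direction vector for ℓ is E − D = (6, 3, -3).
sin θ = |n·v| / (|n||v|) = |9| / (√45 · √54) = 0.18257.
θ ≈ 10.5°.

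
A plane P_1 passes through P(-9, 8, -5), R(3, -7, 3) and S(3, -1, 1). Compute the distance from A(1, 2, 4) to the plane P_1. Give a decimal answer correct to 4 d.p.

4.1538

PR = (12, -15, 8), PS = (12, -9, 6); a normal to P_1 is PR × PS = (-18, 24, 72).
Using P: P_1 has equation -18x + 24y + 72z = -6.
n·A − d = (-18)·(1) + (24)·(2) + (72)·(4) − (-6) = 324; |n| = √6084.
Distance = |324| / √6084 = 324/√6084 ≈ 4.1538.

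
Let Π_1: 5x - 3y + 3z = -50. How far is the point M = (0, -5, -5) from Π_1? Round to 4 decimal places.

n·M − d = (5)·(0) + (-3)·(-5) + (3)·(-5) − (-50) = 50; |n| = √43.
Distance = |50| / √43 = 50/√43 ≈ 7.6249.

7.6249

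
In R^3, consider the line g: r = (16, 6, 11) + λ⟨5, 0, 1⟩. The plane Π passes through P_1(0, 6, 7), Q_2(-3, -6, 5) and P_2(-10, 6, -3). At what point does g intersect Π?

P_1Q_2 = (-3, -12, -2), P_1P_2 = (-10, 0, -10); a normal to Π is P_1Q_2 × P_1P_2 = (120, -10, -120).
Using P_1: Π has equation 120x - 10y - 120z = -900.
Substitute r = (16, 6, 11) + t(5, 0, 1) into the plane: 540 + 480t = -900, so t = -3.
Intersection: (16, 6, 11) + (-3)·(5, 0, 1) = (1, 6, 8).

(1, 6, 8)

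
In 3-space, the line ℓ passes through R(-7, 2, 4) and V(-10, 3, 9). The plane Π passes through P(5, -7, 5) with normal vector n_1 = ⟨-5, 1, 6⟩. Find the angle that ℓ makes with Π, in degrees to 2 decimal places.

80.92

A direction vector for ℓ is V − R = (-3, 1, 5).
Π: n_1·r = n_1·P gives -5x + y + 6z = -2.
sin θ = |n·v| / (|n||v|) = |46| / (√62 · √35) = 0.98748.
θ ≈ 80.92°.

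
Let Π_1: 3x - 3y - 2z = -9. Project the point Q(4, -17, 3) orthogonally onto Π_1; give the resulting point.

Foot = Q − λn with λ = (n·Q − d)/|n|² = (57 − (-9))/22 = 3.
Foot = (4, -17, 3) − 3·(3, -3, -2) = (-5, -8, 9).

(-5, -8, 9)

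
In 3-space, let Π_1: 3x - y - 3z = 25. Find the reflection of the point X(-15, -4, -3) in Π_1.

λ = (n·X − d)/|n|² = (-32 − 25)/19 = -3.
Reflection = X − 2λn = (-15, -4, -3) − (-6)·(3, -1, -3) = (3, -10, -21).

(3, -10, -21)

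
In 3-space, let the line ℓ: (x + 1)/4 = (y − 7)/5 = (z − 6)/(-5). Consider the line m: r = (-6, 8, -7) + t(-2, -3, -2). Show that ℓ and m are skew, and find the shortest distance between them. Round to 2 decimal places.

ℓ has direction (4, 5, -5) through (-1, 7, 6).
Common perpendicular direction n = (4, 5, -5) × (-2, -3, -2) = (-25, 18, -2).
With w = (-6, 8, -7) − (-1, 7, 6) = (-5, 1, -13), w · n = 169.
Since n ≠ 0 the lines are not parallel, and w · n = 169 ≠ 0 so they do not intersect; hence they are skew.
Distance = |w · n| / |n| = |169| / √953 ≈ 5.47.

5.47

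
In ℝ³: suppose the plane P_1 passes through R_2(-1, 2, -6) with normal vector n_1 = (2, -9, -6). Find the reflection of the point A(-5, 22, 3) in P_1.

(3, -14, -21)

P_1: n_1·r = n_1·R_2 gives 2x - 9y - 6z = 16.
λ = (n·A − d)/|n|² = (-226 − 16)/121 = -2.
Reflection = A − 2λn = (-5, 22, 3) − (-4)·(2, -9, -6) = (3, -14, -21).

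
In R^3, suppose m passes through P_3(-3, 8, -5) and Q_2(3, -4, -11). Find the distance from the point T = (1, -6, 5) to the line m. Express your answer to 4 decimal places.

15.2096

A direction vector for m is Q_2 − P_3 = (6, -12, -6).
Taking (-3, 8, -5) on m with direction v = (6, -12, -6): w = T − (-3, 8, -5) = (4, -14, 10), and w × v = (204, 84, 36).
Distance = |w × v| / |v| = √49968 / √216 ≈ 15.2096.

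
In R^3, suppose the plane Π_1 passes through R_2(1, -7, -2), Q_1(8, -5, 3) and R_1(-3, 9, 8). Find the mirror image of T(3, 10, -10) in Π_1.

(-9, -8, 14)

R_2Q_1 = (7, 2, 5), R_2R_1 = (-4, 16, 10); a normal to Π_1 is R_2Q_1 × R_2R_1 = (-60, -90, 120).
Using R_2: Π_1 has equation -60x - 90y + 120z = 330.
λ = (n·T − d)/|n|² = (-2280 − 330)/26100 = -1/10.
Reflection = T − 2λn = (3, 10, -10) − (-1/5)·(-60, -90, 120) = (-9, -8, 14).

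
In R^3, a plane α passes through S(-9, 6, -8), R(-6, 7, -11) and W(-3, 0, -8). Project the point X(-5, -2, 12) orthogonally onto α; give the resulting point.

(-11, -8, 4)

SR = (3, 1, -3), SW = (6, -6, 0); a normal to α is SR × SW = (-18, -18, -24).
Using S: α has equation -18x - 18y - 24z = 246.
Foot = X − λn with λ = (n·X − d)/|n|² = (-162 − 246)/1224 = -1/3.
Foot = (-5, -2, 12) − (-1/3)·(-18, -18, -24) = (-11, -8, 4).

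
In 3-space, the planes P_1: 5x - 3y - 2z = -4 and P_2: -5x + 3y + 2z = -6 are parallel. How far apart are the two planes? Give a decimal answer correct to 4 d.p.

1.6222

Rescale P_2 by 1/(-1): 5x - 3y - 2z = 6. Then distance = |-4 − 6| / √38 ≈ 1.6222.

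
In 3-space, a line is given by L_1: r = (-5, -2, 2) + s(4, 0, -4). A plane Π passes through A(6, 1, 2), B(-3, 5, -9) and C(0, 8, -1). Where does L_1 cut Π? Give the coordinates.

(3, -2, -6)

AB = (-9, 4, -11), AC = (-6, 7, -3); a normal to Π is AB × AC = (65, 39, -39).
Using A: Π has equation 65x + 39y - 39z = 351.
Substitute r = (-5, -2, 2) + t(4, 0, -4) into the plane: -481 + 416t = 351, so t = 2.
Intersection: (-5, -2, 2) + 2·(4, 0, -4) = (3, -2, -6).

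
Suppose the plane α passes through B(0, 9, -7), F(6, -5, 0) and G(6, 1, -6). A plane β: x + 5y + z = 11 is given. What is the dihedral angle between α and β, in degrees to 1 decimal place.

41.2

BF = (6, -14, 7), BG = (6, -8, 1); a normal to α is BF × BG = (42, 36, 36).
Using B: α has equation 42x + 36y + 36z = 72.
cos θ = |n₁·n₂| / (|n₁||n₂|) = |258| / (√4356 · √27).
θ = arccos(0.75230) ≈ 41.2°.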